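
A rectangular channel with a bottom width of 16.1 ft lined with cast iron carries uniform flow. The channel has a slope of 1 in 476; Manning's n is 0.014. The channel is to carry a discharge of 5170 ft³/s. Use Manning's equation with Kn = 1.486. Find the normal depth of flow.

y_n = 20.5 ft

Manning's equation rearranged: A R^(2/3) = nQ / (1.486·√S) = 0.014 × 5170 / (1.486 × √0.002101) = 1063.
Trying y = 25.3 ft: A R^(2/3) = 1361 — high.
Trying y = 17.3 ft: A R^(2/3) = 867.2 — low.
Trying y = 20.5 ft: A R^(2/3) = 1063 — matches.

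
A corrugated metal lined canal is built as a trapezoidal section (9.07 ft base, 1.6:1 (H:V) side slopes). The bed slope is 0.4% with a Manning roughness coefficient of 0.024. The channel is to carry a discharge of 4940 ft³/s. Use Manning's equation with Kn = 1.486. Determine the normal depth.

Manning's equation rearranged: A R^(2/3) = nQ / (1.486·√S) = 0.024 × 4940 / (1.486 × √0.004) = 1262.
Try y = 14.5 ft: A R^(2/3) = 1767 — too large.
Try y = 10.3 ft: A R^(2/3) = 819 — too small.
Try y = 12.5 ft: A R^(2/3) = 1261 — ≈ 1262.

y_n = 12.5 ft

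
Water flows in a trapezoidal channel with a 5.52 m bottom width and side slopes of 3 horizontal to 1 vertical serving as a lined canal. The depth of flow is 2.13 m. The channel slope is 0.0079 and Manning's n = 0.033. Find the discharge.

With bottom width b = 5.52 m and side slope z = 3: A = (b + zy)y = (5.52 + 3×2.13)×2.13 = 25.37 m²; P = b + 2y√(1+z²) = 5.52 + 2×2.13×3.162 = 18.99 m.
Hydraulic radius R = A/P = 25.37/18.99 = 1.336 m.
Manning's equation: Q = (1/n) A R^(2/3) S^(1/2) = (1/0.033) × 25.37 × 1.336^(2/3) × 0.0079^(1/2) = 82.9 m³/s.

Q = 82.9 m³/s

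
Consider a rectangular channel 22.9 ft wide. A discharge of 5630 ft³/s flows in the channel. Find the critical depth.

y_c = 12.3 ft

For a rectangular channel, critical depth y_c = (q²/g)^(1/3) where q = Q/b = 5630/22.9 = 245.9 ft²/s.
So y_c = (245.9²/32.2)^(1/3) = 12.3 ft.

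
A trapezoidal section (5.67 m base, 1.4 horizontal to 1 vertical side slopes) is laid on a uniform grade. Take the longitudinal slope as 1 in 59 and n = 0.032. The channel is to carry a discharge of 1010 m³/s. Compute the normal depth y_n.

Manning's equation rearranged: A R^(2/3) = nQ / (1·√S) = 0.032 × 1010 / (√0.01695) = 248.3.
Trying y = 4.81 m: A R^(2/3) = 115.3 — low.
Trying y = 7.57 m: A R^(2/3) = 304.2 — high.
Trying y = 6.9 m: A R^(2/3) = 248.3 — matches.

y_n = 6.9 m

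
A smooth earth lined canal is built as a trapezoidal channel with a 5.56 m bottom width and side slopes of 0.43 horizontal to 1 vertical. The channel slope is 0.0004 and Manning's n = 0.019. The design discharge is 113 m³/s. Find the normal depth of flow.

Manning's equation rearranged: A R^(2/3) = nQ / (1·√S) = 0.019 × 113 / (√0.0004) = 107.3.
Try y = 8.01 m: A R^(2/3) = 154.5 — too large.
Try y = 6.52 m: A R^(2/3) = 107.3 — matches.

y_n = 6.52 m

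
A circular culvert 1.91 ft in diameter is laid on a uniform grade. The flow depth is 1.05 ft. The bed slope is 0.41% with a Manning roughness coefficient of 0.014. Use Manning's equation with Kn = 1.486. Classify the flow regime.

subcritical

For a circular section of diameter D = 1.91 ft at depth y = 1.05 ft, the central angle is θ = 2 arccos(1 − 2y/D) = 3.341 rad. Then A = (D²/8)(θ − sin θ) = 1.614 ft² and P = Dθ/2 = 3.191 ft.
Hydraulic radius R = A/P = 1.614/3.191 = 0.5058 ft.
V = (1.486/n) R^(2/3) √S = (1.486/0.014) × 0.5058^(2/3) × √0.0041 = 4.315 ft/s. Hydraulic depth D_h = A/T = 1.614/1.901 = 0.8491 ft.
Froude number Fr = V/√(g·D_h) = 4.315/√(32.2×0.8491) = 0.825, which is less than 1, so the flow is subcritical.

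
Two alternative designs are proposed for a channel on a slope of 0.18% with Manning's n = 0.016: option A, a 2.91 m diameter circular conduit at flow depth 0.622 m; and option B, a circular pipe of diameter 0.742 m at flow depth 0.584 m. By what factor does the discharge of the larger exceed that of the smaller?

3.98

Channel A: For a circular section of diameter D = 2.91 m at depth y = 0.622 m, the central angle is θ = 2 arccos(1 − 2y/D) = 1.922 rad. Then A = (D²/8)(θ − sin θ) = 1.041 m² and P = Dθ/2 = 2.797 m. Hydraulic radius R = A/P = 1.041/2.797 = 0.3722 m. Q_A = (1/0.016)·1.041·0.3722^(2/3)·√0.0018 = 1.429 m³/s.
Channel B: For a circular section of diameter D = 0.742 m at depth y = 0.584 m, the central angle is θ = 2 arccos(1 − 2y/D) = 4.365 rad. Then A = (D²/8)(θ − sin θ) = 0.3651 m² and P = Dθ/2 = 1.619 m. Hydraulic radius R = A/P = 0.3651/1.619 = 0.2255 m. Q_B = (1/0.016)·0.3651·0.2255^(2/3)·√0.0018 = 0.3586 m³/s.
The larger discharge is 1.429 m³/s and the smaller is 0.3586 m³/s; the ratio is 3.98.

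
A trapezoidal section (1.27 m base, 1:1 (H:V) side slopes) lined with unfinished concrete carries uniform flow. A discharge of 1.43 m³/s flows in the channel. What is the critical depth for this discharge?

At critical depth, Q² T / (g A³) = 1, i.e. A³/T = Q²/g = 1.43²/9.81 = 0.2085.
Try y = 0.546 m: A³/T = 0.4127 — too large.
Try y = 0.447 m: A³/T = 0.2089 — matches.

y_c = 0.447 m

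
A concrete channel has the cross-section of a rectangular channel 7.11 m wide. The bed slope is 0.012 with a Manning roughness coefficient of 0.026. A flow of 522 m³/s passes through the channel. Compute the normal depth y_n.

y_n = 9.29 m

Manning's equation rearranged: A R^(2/3) = nQ / (1·√S) = 0.026 × 522 / (√0.012) = 123.9.
Try y = 11.9 m: A R^(2/3) = 165.6 — too large.
Try y = 8.22 m: A R^(2/3) = 107.1 — too small.
Try y = 9.29 m: A R^(2/3) = 124 — close enough.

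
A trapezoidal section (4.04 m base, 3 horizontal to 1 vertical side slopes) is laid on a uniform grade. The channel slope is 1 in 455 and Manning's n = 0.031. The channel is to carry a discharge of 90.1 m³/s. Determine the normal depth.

y_n = 3.09 m

Manning's equation rearranged: A R^(2/3) = nQ / (1·√S) = 0.031 × 90.1 / (√0.002198) = 59.58.
At y = 2.77 m: A R^(2/3) = 46.54 — short.
At y = 3.85 m: A R^(2/3) = 98.87 — over.
At y = 3.09 m: A R^(2/3) = 59.59 — matches.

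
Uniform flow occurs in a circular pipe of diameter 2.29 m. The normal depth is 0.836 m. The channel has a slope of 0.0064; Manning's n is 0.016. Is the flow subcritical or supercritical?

For a circular section of diameter D = 2.29 m at depth y = 0.836 m, the central angle is θ = 2 arccos(1 − 2y/D) = 2.595 rad. Then A = (D²/8)(θ − sin θ) = 1.36 m² and P = Dθ/2 = 2.971 m.
Hydraulic radius R = A/P = 1.36/2.971 = 0.4578 m.
V = (1/n) R^(2/3) √S = (1/0.016) × 0.4578^(2/3) × √0.0064 = 2.97 m/s. Hydraulic depth D_h = A/T = 1.36/2.205 = 0.617 m.
Froude number Fr = V/√(g·D_h) = 2.97/√(9.81×0.617) = 1.21, which is greater than 1, so the flow is supercritical.

supercritical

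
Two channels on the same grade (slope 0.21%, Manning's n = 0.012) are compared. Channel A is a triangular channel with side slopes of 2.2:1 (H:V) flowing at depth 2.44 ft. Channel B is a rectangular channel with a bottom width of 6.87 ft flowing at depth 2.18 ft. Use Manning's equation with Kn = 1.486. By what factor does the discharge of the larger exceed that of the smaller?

1.29

Channel A: For a triangular section with side slope z = 2.2: A = zy² = 2.2×2.44² = 13.1 ft²; P = 2y√(1+z²) = 2×2.44×2.417 = 11.79 ft. Hydraulic radius R = A/P = 13.1/11.79 = 1.111 ft. Q_A = (1.486/0.012)·13.1·1.111^(2/3)·√0.0021 = 79.71 ft³/s.
Channel B: Flow area A = b·y = 6.87 × 2.18 = 14.98 ft². Wetted perimeter P = b + 2y = 6.87 + 2×2.18 = 11.23 ft. Hydraulic radius R = A/P = 14.98/11.23 = 1.334 ft. Q_B = (1.486/0.012)·14.98·1.334^(2/3)·√0.0021 = 103 ft³/s.
The larger discharge is 103 ft³/s and the smaller is 79.71 ft³/s; the ratio is 1.29.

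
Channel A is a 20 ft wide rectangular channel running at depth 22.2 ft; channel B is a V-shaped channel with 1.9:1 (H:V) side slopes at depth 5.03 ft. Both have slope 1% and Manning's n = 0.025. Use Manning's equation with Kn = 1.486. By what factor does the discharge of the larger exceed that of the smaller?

19.6

Channel A: Flow area A = b·y = 20 × 22.2 = 444 ft². Wetted perimeter P = b + 2y = 20 + 2×22.2 = 64.4 ft. Hydraulic radius R = A/P = 444/64.4 = 6.894 ft. Q_A = (1.486/0.025)·444·6.894^(2/3)·√0.01 = 9560 ft³/s.
Channel B: For a triangular section with side slope z = 1.9: A = zy² = 1.9×5.03² = 48.07 ft²; P = 2y√(1+z²) = 2×5.03×2.147 = 21.6 ft. Hydraulic radius R = A/P = 48.07/21.6 = 2.226 ft. Q_B = (1.486/0.025)·48.07·2.226^(2/3)·√0.01 = 487.1 ft³/s.
The larger discharge is 9560 ft³/s and the smaller is 487.1 ft³/s; the ratio is 19.6.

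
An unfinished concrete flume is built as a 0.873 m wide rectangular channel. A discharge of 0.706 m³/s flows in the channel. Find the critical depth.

For a rectangular channel, critical depth y_c = (q²/g)^(1/3) where q = Q/b = 0.706/0.873 = 0.8087 m²/s.
So y_c = (0.8087²/9.81)^(1/3) = 0.405 m.

y_c = 0.405 m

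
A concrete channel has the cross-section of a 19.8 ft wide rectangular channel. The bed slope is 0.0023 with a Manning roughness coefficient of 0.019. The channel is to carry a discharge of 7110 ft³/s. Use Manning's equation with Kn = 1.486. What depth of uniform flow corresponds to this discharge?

Manning's equation rearranged: A R^(2/3) = nQ / (1.486·√S) = 0.019 × 7110 / (1.486 × √0.0023) = 1896.
Try y = 17.6 ft: A R^(2/3) = 1193 — short.
Try y = 29.8 ft: A R^(2/3) = 2247 — over.
Try y = 25.8 ft: A R^(2/3) = 1897 — ≈ 1896.

y_n = 25.8 ft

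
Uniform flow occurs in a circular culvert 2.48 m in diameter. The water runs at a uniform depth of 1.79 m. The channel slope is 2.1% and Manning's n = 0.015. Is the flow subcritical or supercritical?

supercritical

For a circular section of diameter D = 2.48 m at depth y = 1.79 m, the central angle is θ = 2 arccos(1 − 2y/D) = 4.061 rad. Then A = (D²/8)(θ − sin θ) = 3.733 m² and P = Dθ/2 = 5.035 m.
Hydraulic radius R = A/P = 3.733/5.035 = 0.7414 m.
V = (1/n) R^(2/3) √S = (1/0.015) × 0.7414^(2/3) × √0.021 = 7.914 m/s. Hydraulic depth D_h = A/T = 3.733/2.223 = 1.68 m.
Froude number Fr = V/√(g·D_h) = 7.914/√(9.81×1.68) = 1.95, which is greater than 1, so the flow is supercritical.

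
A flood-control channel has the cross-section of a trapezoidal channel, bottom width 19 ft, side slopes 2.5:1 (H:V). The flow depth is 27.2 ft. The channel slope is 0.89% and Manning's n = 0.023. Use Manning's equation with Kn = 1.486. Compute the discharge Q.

With bottom width b = 19 ft and side slope z = 2.5: A = (b + zy)y = (19 + 2.5×27.2)×27.2 = 2366 ft²; P = b + 2y√(1+z²) = 19 + 2×27.2×2.693 = 165.5 ft.
Hydraulic radius R = A/P = 2366/165.5 = 14.3 ft.
Manning's equation: Q = (1.486/n) A R^(2/3) S^(1/2) = (1.486/0.023) × 2366 × 14.3^(2/3) × 0.0089^(1/2) = 85000 ft³/s.

Q = 85000 ft³/s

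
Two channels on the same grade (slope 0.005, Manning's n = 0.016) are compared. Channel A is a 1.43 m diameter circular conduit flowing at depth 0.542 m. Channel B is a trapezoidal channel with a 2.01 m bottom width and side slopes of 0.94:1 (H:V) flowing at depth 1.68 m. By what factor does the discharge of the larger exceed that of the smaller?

22.9

Channel A: For a circular section of diameter D = 1.43 m at depth y = 0.542 m, the central angle is θ = 2 arccos(1 − 2y/D) = 2.653 rad. Then A = (D²/8)(θ − sin θ) = 0.5581 m² and P = Dθ/2 = 1.897 m. Hydraulic radius R = A/P = 0.5581/1.897 = 0.2942 m. Q_A = (1/0.016)·0.5581·0.2942^(2/3)·√0.005 = 1.091 m³/s.
Channel B: With bottom width b = 2.01 m and side slope z = 0.94: A = (b + zy)y = (2.01 + 0.94×1.68)×1.68 = 6.03 m²; P = b + 2y√(1+z²) = 2.01 + 2×1.68×1.372 = 6.621 m. Hydraulic radius R = A/P = 6.03/6.621 = 0.9107 m. Q_B = (1/0.016)·6.03·0.9107^(2/3)·√0.005 = 25.04 m³/s.
The larger discharge is 25.04 m³/s and the smaller is 1.091 m³/s; the ratio is 22.9.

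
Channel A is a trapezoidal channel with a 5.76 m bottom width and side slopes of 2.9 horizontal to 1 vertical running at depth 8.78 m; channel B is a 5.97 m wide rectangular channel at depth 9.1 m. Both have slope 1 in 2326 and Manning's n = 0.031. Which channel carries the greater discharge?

channel A

Channel A: With bottom width b = 5.76 m and side slope z = 2.9: A = (b + zy)y = (5.76 + 2.9×8.78)×8.78 = 274.1 m²; P = b + 2y√(1+z²) = 5.76 + 2×8.78×3.068 = 59.63 m. Hydraulic radius R = A/P = 274.1/59.63 = 4.597 m. Q_A = (1/0.031)·274.1·4.597^(2/3)·√0.0004299 = 507 m³/s.
Channel B: Flow area A = b·y = 5.97 × 9.1 = 54.33 m². Wetted perimeter P = b + 2y = 5.97 + 2×9.1 = 24.17 m. Hydraulic radius R = A/P = 54.33/24.17 = 2.248 m. Q_B = (1/0.031)·54.33·2.248^(2/3)·√0.0004299 = 62.35 m³/s.
Q_A = 507 m³/s vs Q_B = 62.35 m³/s, so channel A carries more.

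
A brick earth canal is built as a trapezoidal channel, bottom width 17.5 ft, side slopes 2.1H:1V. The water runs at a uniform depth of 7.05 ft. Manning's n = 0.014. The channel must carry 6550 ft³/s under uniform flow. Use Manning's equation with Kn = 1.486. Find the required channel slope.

S = 0.0098

With bottom width b = 17.5 ft and side slope z = 2.1: A = (b + zy)y = (17.5 + 2.1×7.05)×7.05 = 227.8 ft²; P = b + 2y√(1+z²) = 17.5 + 2×7.05×2.326 = 50.3 ft.
Hydraulic radius R = A/P = 227.8/50.3 = 4.528 ft.
From Manning's equation, S = [nQ / (1.486 A R^(2/3))]² = [0.014 × 6550 / (1.486 × 227.8 × 4.528^(2/3))]² = 0.0098.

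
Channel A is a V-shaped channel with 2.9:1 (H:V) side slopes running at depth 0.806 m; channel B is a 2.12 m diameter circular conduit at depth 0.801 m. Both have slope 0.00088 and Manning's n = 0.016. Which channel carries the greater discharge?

Channel A: For a triangular section with side slope z = 2.9: A = zy² = 2.9×0.806² = 1.884 m²; P = 2y√(1+z²) = 2×0.806×3.068 = 4.945 m. Hydraulic radius R = A/P = 1.884/4.945 = 0.381 m. Q_A = (1/0.016)·1.884·0.381^(2/3)·√0.00088 = 1.836 m³/s.
Channel B: For a circular section of diameter D = 2.12 m at depth y = 0.801 m, the central angle is θ = 2 arccos(1 − 2y/D) = 2.648 rad. Then A = (D²/8)(θ − sin θ) = 1.221 m² and P = Dθ/2 = 2.807 m. Hydraulic radius R = A/P = 1.221/2.807 = 0.4352 m. Q_B = (1/0.016)·1.221·0.4352^(2/3)·√0.00088 = 1.3 m³/s.
Q_A = 1.836 m³/s vs Q_B = 1.3 m³/s, so channel A carries more.

channel A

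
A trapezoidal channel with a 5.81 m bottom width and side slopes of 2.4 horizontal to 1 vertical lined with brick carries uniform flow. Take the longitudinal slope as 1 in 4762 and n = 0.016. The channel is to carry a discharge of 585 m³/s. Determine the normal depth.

Manning's equation rearranged: A R^(2/3) = nQ / (1·√S) = 0.016 × 585 / (√0.00021) = 645.9.
At y = 7.18 m: A R^(2/3) = 405.3 — low.
At y = 8.75 m: A R^(2/3) = 646.2 — matches.

y_n = 8.75 m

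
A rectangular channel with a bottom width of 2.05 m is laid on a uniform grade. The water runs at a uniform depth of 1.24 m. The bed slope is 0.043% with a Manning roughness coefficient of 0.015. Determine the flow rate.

Flow area A = b·y = 2.05 × 1.24 = 2.542 m². Wetted perimeter P = b + 2y = 2.05 + 2×1.24 = 4.53 m.
Hydraulic radius R = A/P = 2.542/4.53 = 0.5611 m.
Manning's equation: Q = (1/n) A R^(2/3) S^(1/2) = (1/0.015) × 2.542 × 0.5611^(2/3) × 0.00043^(1/2) = 2.39 m³/s.

Q = 2.39 m³/s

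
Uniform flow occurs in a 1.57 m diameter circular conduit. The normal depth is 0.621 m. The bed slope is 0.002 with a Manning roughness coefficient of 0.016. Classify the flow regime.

subcritical

For a circular section of diameter D = 1.57 m at depth y = 0.621 m, the central angle is θ = 2 arccos(1 − 2y/D) = 2.721 rad. Then A = (D²/8)(θ − sin θ) = 0.7124 m² and P = Dθ/2 = 2.136 m.
Hydraulic radius R = A/P = 0.7124/2.136 = 0.3336 m.
V = (1/n) R^(2/3) √S = (1/0.016) × 0.3336^(2/3) × √0.002 = 1.344 m/s. Hydraulic depth D_h = A/T = 0.7124/1.535 = 0.464 m.
Froude number Fr = V/√(g·D_h) = 1.344/√(9.81×0.464) = 0.63, which is less than 1, so the flow is subcritical.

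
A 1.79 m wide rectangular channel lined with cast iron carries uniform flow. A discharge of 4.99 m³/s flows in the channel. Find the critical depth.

y_c = 0.925 m

For a rectangular channel, critical depth y_c = (q²/g)^(1/3) where q = Q/b = 4.99/1.79 = 2.788 m²/s.
So y_c = (2.788²/9.81)^(1/3) = 0.925 m.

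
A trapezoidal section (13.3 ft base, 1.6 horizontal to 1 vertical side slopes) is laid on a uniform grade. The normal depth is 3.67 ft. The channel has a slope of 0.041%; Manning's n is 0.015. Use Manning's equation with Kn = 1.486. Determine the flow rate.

Q = 266 ft³/s

With bottom width b = 13.3 ft and side slope z = 1.6: A = (b + zy)y = (13.3 + 1.6×3.67)×3.67 = 70.36 ft²; P = b + 2y√(1+z²) = 13.3 + 2×3.67×1.887 = 27.15 ft.
Hydraulic radius R = A/P = 70.36/27.15 = 2.592 ft.
Manning's equation: Q = (1.486/n) A R^(2/3) S^(1/2) = (1.486/0.015) × 70.36 × 2.592^(2/3) × 0.00041^(1/2) = 266 ft³/s.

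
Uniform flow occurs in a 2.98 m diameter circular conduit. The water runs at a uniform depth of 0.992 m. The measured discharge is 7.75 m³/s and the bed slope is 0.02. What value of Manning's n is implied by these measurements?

For a circular section of diameter D = 2.98 m at depth y = 0.992 m, the central angle is θ = 2 arccos(1 − 2y/D) = 2.46 rad. Then A = (D²/8)(θ − sin θ) = 2.031 m² and P = Dθ/2 = 3.665 m.
Hydraulic radius R = A/P = 2.031/3.665 = 0.5542 m.
Rearranging Manning's equation: n = (1/Q) A R^(2/3) S^(1/2) = (1/7.75) × 2.031 × 0.5542^(2/3) × √0.02 = 0.025.

n = 0.025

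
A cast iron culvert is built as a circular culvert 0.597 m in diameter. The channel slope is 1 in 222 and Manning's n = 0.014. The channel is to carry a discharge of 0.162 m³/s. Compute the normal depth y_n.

y_n = 0.273 m

Manning's equation rearranged: A R^(2/3) = nQ / (1·√S) = 0.014 × 0.162 / (√0.004505) = 0.03379.
Trying y = 0.23 m: A R^(2/3) = 0.02477 — too small.
Trying y = 0.313 m: A R^(2/3) = 0.04265 — too large.
Trying y = 0.273 m: A R^(2/3) = 0.03375 — close enough.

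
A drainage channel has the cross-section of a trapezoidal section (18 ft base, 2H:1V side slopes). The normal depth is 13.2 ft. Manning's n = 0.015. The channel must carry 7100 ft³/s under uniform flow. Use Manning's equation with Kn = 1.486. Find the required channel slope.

S = 0.000999

With bottom width b = 18 ft and side slope z = 2: A = (b + zy)y = (18 + 2×13.2)×13.2 = 586.1 ft²; P = b + 2y√(1+z²) = 18 + 2×13.2×2.236 = 77.03 ft.
Hydraulic radius R = A/P = 586.1/77.03 = 7.608 ft.
From Manning's equation, S = [nQ / (1.486 A R^(2/3))]² = [0.015 × 7100 / (1.486 × 586.1 × 7.608^(2/3))]² = 0.000999.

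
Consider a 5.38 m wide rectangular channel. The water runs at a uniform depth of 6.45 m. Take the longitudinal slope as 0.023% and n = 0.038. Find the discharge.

Flow area A = b·y = 5.38 × 6.45 = 34.7 m². Wetted perimeter P = b + 2y = 5.38 + 2×6.45 = 18.28 m.
Hydraulic radius R = A/P = 34.7/18.28 = 1.898 m.
Manning's equation: Q = (1/n) A R^(2/3) S^(1/2) = (1/0.038) × 34.7 × 1.898^(2/3) × 0.00023^(1/2) = 21.2 m³/s.

Q = 21.2 m³/s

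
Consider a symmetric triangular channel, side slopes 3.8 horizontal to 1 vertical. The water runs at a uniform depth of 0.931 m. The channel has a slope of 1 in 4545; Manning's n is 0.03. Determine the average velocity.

For a triangular section with side slope z = 3.8: A = zy² = 3.8×0.931² = 3.294 m²; P = 2y√(1+z²) = 2×0.931×3.929 = 7.316 m.
Hydraulic radius R = A/P = 3.294/7.316 = 0.4502 m.
From Manning's equation, V = (1/n) R^(2/3) S^(1/2) = (1/0.03) × 0.4502^(2/3) × 0.00022^(1/2) = 0.29 m/s.

V = 0.29 m/s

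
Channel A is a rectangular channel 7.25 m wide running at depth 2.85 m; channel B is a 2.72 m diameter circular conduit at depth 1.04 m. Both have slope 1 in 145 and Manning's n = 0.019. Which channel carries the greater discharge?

Channel A: Flow area A = b·y = 7.25 × 2.85 = 20.66 m². Wetted perimeter P = b + 2y = 7.25 + 2×2.85 = 12.95 m. Hydraulic radius R = A/P = 20.66/12.95 = 1.596 m. Q_A = (1/0.019)·20.66·1.596^(2/3)·√0.006897 = 123.3 m³/s.
Channel B: For a circular section of diameter D = 2.72 m at depth y = 1.04 m, the central angle is θ = 2 arccos(1 − 2y/D) = 2.667 rad. Then A = (D²/8)(θ − sin θ) = 2.043 m² and P = Dθ/2 = 3.627 m. Hydraulic radius R = A/P = 2.043/3.627 = 0.5634 m. Q_B = (1/0.019)·2.043·0.5634^(2/3)·√0.006897 = 6.091 m³/s.
Q_A = 123.3 m³/s vs Q_B = 6.091 m³/s, so channel A carries more.

channel A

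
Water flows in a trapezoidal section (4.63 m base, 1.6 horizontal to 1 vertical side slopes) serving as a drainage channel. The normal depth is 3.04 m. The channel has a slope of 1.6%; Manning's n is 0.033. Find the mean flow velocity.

V = 5.66 m/s

With bottom width b = 4.63 m and side slope z = 1.6: A = (b + zy)y = (4.63 + 1.6×3.04)×3.04 = 28.86 m²; P = b + 2y√(1+z²) = 4.63 + 2×3.04×1.887 = 16.1 m.
Hydraulic radius R = A/P = 28.86/16.1 = 1.792 m.
From Manning's equation, V = (1/n) R^(2/3) S^(1/2) = (1/0.033) × 1.792^(2/3) × 0.016^(1/2) = 5.66 m/s.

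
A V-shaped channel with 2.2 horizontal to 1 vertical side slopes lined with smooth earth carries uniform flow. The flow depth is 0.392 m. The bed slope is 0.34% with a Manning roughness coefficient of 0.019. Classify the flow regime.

subcritical

For a triangular section with side slope z = 2.2: A = zy² = 2.2×0.392² = 0.3381 m²; P = 2y√(1+z²) = 2×0.392×2.417 = 1.895 m.
Hydraulic radius R = A/P = 0.3381/1.895 = 0.1784 m.
V = (1/n) R^(2/3) √S = (1/0.019) × 0.1784^(2/3) × √0.0034 = 0.9727 m/s. Hydraulic depth D_h = A/T = 0.3381/1.725 = 0.196 m.
Froude number Fr = V/√(g·D_h) = 0.9727/√(9.81×0.196) = 0.701, which is less than 1, so the flow is subcritical.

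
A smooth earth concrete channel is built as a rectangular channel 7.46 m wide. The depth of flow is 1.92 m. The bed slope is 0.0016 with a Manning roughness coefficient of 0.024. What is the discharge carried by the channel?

Q = 28 m³/s

Flow area A = b·y = 7.46 × 1.92 = 14.32 m². Wetted perimeter P = b + 2y = 7.46 + 2×1.92 = 11.3 m.
Hydraulic radius R = A/P = 14.32/11.3 = 1.268 m.
Manning's equation: Q = (1/n) A R^(2/3) S^(1/2) = (1/0.024) × 14.32 × 1.268^(2/3) × 0.0016^(1/2) = 28 m³/s.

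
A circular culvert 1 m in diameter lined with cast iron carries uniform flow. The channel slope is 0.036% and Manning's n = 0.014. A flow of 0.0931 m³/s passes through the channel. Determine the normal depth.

y_n = 0.319 m

Manning's equation rearranged: A R^(2/3) = nQ / (1·√S) = 0.014 × 0.0931 / (√0.00036) = 0.0687.
At y = 0.242 m: A R^(2/3) = 0.04002 — too small.
At y = 0.345 m: A R^(2/3) = 0.07976 — too large.
At y = 0.319 m: A R^(2/3) = 0.0687 — matches.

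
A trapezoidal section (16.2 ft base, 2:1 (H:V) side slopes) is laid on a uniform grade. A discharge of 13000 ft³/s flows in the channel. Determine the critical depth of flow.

At critical depth, Q² T / (g A³) = 1, i.e. A³/T = Q²/g = 13000²/32.2 = 5248000.
Trying y = 11.1 ft: A³/T = 1278000 — low.
Trying y = 17.4 ft: A³/T = 8145000 — high.
Trying y = 15.7 ft: A³/T = 5283000 — close enough.

y_c = 15.7 ft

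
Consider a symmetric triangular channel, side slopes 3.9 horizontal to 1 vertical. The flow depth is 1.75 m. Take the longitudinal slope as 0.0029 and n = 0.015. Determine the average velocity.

V = 3.22 m/s

For a triangular section with side slope z = 3.9: A = zy² = 3.9×1.75² = 11.94 m²; P = 2y√(1+z²) = 2×1.75×4.026 = 14.09 m.
Hydraulic radius R = A/P = 11.94/14.09 = 0.8476 m.
From Manning's equation, V = (1/n) R^(2/3) S^(1/2) = (1/0.015) × 0.8476^(2/3) × 0.0029^(1/2) = 3.22 m/s.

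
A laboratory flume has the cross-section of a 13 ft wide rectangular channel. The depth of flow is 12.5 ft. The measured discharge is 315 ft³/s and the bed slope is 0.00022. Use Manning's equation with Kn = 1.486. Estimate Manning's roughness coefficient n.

n = 0.03

Flow area A = b·y = 13 × 12.5 = 162.5 ft². Wetted perimeter P = b + 2y = 13 + 2×12.5 = 38 ft.
Hydraulic radius R = A/P = 162.5/38 = 4.276 ft.
Rearranging Manning's equation: n = (1.486/Q) A R^(2/3) S^(1/2) = (1.486/315) × 162.5 × 4.276^(2/3) × √0.00022 = 0.03.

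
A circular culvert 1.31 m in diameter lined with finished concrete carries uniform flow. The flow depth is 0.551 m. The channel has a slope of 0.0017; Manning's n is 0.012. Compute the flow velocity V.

V = 1.51 m/s

For a circular section of diameter D = 1.31 m at depth y = 0.551 m, the central angle is θ = 2 arccos(1 − 2y/D) = 2.823 rad. Then A = (D²/8)(θ − sin θ) = 0.5382 m² and P = Dθ/2 = 1.849 m.
Hydraulic radius R = A/P = 0.5382/1.849 = 0.2911 m.
From Manning's equation, V = (1/n) R^(2/3) S^(1/2) = (1/0.012) × 0.2911^(2/3) × 0.0017^(1/2) = 1.51 m/s.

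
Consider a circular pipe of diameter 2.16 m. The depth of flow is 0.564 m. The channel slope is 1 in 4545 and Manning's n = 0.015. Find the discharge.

For a circular section of diameter D = 2.16 m at depth y = 0.564 m, the central angle is θ = 2 arccos(1 − 2y/D) = 2.145 rad. Then A = (D²/8)(θ − sin θ) = 0.7616 m² and P = Dθ/2 = 2.317 m.
Hydraulic radius R = A/P = 0.7616/2.317 = 0.3287 m.
Manning's equation: Q = (1/n) A R^(2/3) S^(1/2) = (1/0.015) × 0.7616 × 0.3287^(2/3) × 0.00022^(1/2) = 0.359 m³/s.

Q = 0.359 m³/s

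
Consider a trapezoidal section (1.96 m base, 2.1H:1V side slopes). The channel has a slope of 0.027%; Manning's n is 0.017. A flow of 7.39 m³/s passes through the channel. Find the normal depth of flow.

Manning's equation rearranged: A R^(2/3) = nQ / (1·√S) = 0.017 × 7.39 / (√0.00027) = 7.646.
At y = 1.79 m: A R^(2/3) = 10.2 — high.
At y = 1.23 m: A R^(2/3) = 4.52 — low.
At y = 1.57 m: A R^(2/3) = 7.642 — ≈ 7.646.

y_n = 1.57 m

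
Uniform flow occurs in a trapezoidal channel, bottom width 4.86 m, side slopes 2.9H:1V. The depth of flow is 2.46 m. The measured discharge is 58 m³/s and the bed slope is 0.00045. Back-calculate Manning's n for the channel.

n = 0.014

With bottom width b = 4.86 m and side slope z = 2.9: A = (b + zy)y = (4.86 + 2.9×2.46)×2.46 = 29.51 m²; P = b + 2y√(1+z²) = 4.86 + 2×2.46×3.068 = 19.95 m.
Hydraulic radius R = A/P = 29.51/19.95 = 1.479 m.
Rearranging Manning's equation: n = (1/Q) A R^(2/3) S^(1/2) = (1/58) × 29.51 × 1.479^(2/3) × √0.00045 = 0.014.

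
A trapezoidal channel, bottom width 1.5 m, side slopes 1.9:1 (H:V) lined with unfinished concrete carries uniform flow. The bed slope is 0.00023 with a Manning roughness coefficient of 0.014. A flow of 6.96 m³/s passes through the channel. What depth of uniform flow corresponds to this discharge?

Manning's equation rearranged: A R^(2/3) = nQ / (1·√S) = 0.014 × 6.96 / (√0.00023) = 6.425.
At y = 1.15 m: A R^(2/3) = 3.207 — too small.
At y = 1.79 m: A R^(2/3) = 8.507 — too large.
At y = 1.58 m: A R^(2/3) = 6.426 — ≈ 6.425.

y_n = 1.58 m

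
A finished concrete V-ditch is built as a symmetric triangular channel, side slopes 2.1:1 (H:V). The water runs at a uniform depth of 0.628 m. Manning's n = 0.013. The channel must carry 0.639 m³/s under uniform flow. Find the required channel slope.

S = 0.00054

For a triangular section with side slope z = 2.1: A = zy² = 2.1×0.628² = 0.8282 m²; P = 2y√(1+z²) = 2×0.628×2.326 = 2.921 m.
Hydraulic radius R = A/P = 0.8282/2.921 = 0.2835 m.
From Manning's equation, S = [nQ / (1 A R^(2/3))]² = [0.013 × 0.639 / (1 × 0.8282 × 0.2835^(2/3))]² = 0.00054.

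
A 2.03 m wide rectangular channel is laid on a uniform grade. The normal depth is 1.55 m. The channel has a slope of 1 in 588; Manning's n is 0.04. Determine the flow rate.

Flow area A = b·y = 2.03 × 1.55 = 3.146 m². Wetted perimeter P = b + 2y = 2.03 + 2×1.55 = 5.13 m.
Hydraulic radius R = A/P = 3.146/5.13 = 0.6134 m.
Manning's equation: Q = (1/n) A R^(2/3) S^(1/2) = (1/0.04) × 3.146 × 0.6134^(2/3) × 0.001701^(1/2) = 2.34 m³/s.

Q = 2.34 m³/s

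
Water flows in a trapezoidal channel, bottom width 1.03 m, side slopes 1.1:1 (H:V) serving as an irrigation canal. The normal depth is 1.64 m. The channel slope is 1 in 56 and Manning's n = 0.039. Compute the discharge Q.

Q = 13.6 m³/s

With bottom width b = 1.03 m and side slope z = 1.1: A = (b + zy)y = (1.03 + 1.1×1.64)×1.64 = 4.648 m²; P = b + 2y√(1+z²) = 1.03 + 2×1.64×1.487 = 5.906 m.
Hydraulic radius R = A/P = 4.648/5.906 = 0.7869 m.
Manning's equation: Q = (1/n) A R^(2/3) S^(1/2) = (1/0.039) × 4.648 × 0.7869^(2/3) × 0.01786^(1/2) = 13.6 m³/s.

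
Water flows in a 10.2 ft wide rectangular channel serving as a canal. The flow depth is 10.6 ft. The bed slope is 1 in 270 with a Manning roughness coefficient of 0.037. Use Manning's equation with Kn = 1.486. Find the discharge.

Flow area A = b·y = 10.2 × 10.6 = 108.1 ft². Wetted perimeter P = b + 2y = 10.2 + 2×10.6 = 31.4 ft.
Hydraulic radius R = A/P = 108.1/31.4 = 3.443 ft.
Manning's equation: Q = (1.486/n) A R^(2/3) S^(1/2) = (1.486/0.037) × 108.1 × 3.443^(2/3) × 0.003704^(1/2) = 603 ft³/s.

Q = 603 ft³/s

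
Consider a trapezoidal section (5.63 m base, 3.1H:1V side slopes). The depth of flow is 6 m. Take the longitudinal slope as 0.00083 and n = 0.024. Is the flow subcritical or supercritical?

subcritical

With bottom width b = 5.63 m and side slope z = 3.1: A = (b + zy)y = (5.63 + 3.1×6)×6 = 145.4 m²; P = b + 2y√(1+z²) = 5.63 + 2×6×3.257 = 44.72 m.
Hydraulic radius R = A/P = 145.4/44.72 = 3.251 m.
V = (1/n) R^(2/3) √S = (1/0.024) × 3.251^(2/3) × √0.00083 = 2.634 m/s. Hydraulic depth D_h = A/T = 145.4/42.83 = 3.394 m.
Froude number Fr = V/√(g·D_h) = 2.634/√(9.81×3.394) = 0.457, which is less than 1, so the flow is subcritical.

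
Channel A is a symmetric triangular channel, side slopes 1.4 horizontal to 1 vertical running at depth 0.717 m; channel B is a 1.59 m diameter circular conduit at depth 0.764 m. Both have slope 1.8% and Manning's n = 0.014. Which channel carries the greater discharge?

Channel A: For a triangular section with side slope z = 1.4: A = zy² = 1.4×0.717² = 0.7197 m²; P = 2y√(1+z²) = 2×0.717×1.72 = 2.467 m. Hydraulic radius R = A/P = 0.7197/2.467 = 0.2917 m. Q_A = (1/0.014)·0.7197·0.2917^(2/3)·√0.018 = 3.034 m³/s.
Channel B: For a circular section of diameter D = 1.59 m at depth y = 0.764 m, the central angle is θ = 2 arccos(1 − 2y/D) = 3.064 rad. Then A = (D²/8)(θ − sin θ) = 0.9435 m² and P = Dθ/2 = 2.436 m. Hydraulic radius R = A/P = 0.9435/2.436 = 0.3874 m. Q_B = (1/0.014)·0.9435·0.3874^(2/3)·√0.018 = 4.805 m³/s.
Q_A = 3.034 m³/s vs Q_B = 4.805 m³/s, so channel B carries more.

channel B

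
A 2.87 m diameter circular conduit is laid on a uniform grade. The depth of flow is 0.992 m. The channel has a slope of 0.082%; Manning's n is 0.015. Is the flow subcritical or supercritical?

subcritical

For a circular section of diameter D = 2.87 m at depth y = 0.992 m, the central angle is θ = 2 arccos(1 − 2y/D) = 2.514 rad. Then A = (D²/8)(θ − sin θ) = 1.984 m² and P = Dθ/2 = 3.607 m.
Hydraulic radius R = A/P = 1.984/3.607 = 0.5499 m.
V = (1/n) R^(2/3) √S = (1/0.015) × 0.5499^(2/3) × √0.00082 = 1.281 m/s. Hydraulic depth D_h = A/T = 1.984/2.73 = 0.7267 m.
Froude number Fr = V/√(g·D_h) = 1.281/√(9.81×0.7267) = 0.48, which is less than 1, so the flow is subcritical.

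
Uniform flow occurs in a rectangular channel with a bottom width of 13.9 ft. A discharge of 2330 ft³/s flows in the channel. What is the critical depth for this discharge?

y_c = 9.56 ft

For a rectangular channel, critical depth y_c = (q²/g)^(1/3) where q = Q/b = 2330/13.9 = 167.6 ft²/s.
So y_c = (167.6²/32.2)^(1/3) = 9.56 ft.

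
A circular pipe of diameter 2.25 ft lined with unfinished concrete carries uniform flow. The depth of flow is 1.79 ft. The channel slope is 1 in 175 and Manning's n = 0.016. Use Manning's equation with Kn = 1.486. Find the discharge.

For a circular section of diameter D = 2.25 ft at depth y = 1.79 ft, the central angle is θ = 2 arccos(1 − 2y/D) = 4.406 rad. Then A = (D²/8)(θ − sin θ) = 3.392 ft² and P = Dθ/2 = 4.957 ft.
Hydraulic radius R = A/P = 3.392/4.957 = 0.6842 ft.
Manning's equation: Q = (1.486/n) A R^(2/3) S^(1/2) = (1.486/0.016) × 3.392 × 0.6842^(2/3) × 0.005714^(1/2) = 18.5 ft³/s.

Q = 18.5 ft³/s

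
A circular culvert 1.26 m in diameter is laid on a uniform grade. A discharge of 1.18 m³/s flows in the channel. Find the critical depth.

At critical depth, Q² T / (g A³) = 1, i.e. A³/T = Q²/g = 1.18²/9.81 = 0.1419.
Trying y = 0.402 m: A³/T = 0.03423 — too small.
Trying y = 0.582 m: A³/T = 0.1421 — close enough.

y_c = 0.582 m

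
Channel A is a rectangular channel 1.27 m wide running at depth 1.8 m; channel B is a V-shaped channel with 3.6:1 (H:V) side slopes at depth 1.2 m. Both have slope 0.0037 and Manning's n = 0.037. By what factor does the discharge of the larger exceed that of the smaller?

2.61

Channel A: Flow area A = b·y = 1.27 × 1.8 = 2.286 m². Wetted perimeter P = b + 2y = 1.27 + 2×1.8 = 4.87 m. Hydraulic radius R = A/P = 2.286/4.87 = 0.4694 m. Q_A = (1/0.037)·2.286·0.4694^(2/3)·√0.0037 = 2.27 m³/s.
Channel B: For a triangular section with side slope z = 3.6: A = zy² = 3.6×1.2² = 5.184 m²; P = 2y√(1+z²) = 2×1.2×3.736 = 8.967 m. Hydraulic radius R = A/P = 5.184/8.967 = 0.5781 m. Q_B = (1/0.037)·5.184·0.5781^(2/3)·√0.0037 = 5.914 m³/s.
The larger discharge is 5.914 m³/s and the smaller is 2.27 m³/s; the ratio is 2.61.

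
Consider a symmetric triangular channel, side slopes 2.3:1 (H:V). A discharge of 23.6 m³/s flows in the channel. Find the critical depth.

At critical depth, Q² T / (g A³) = 1, i.e. A³/T = Q²/g = 23.6²/9.81 = 56.77.
Trying y = 2.02 m: A³/T = 88.96 — too large.
Trying y = 1.33 m: A³/T = 11.01 — too small.
Trying y = 1.85 m: A³/T = 57.32 — ≈ 56.77.

y_c = 1.85 m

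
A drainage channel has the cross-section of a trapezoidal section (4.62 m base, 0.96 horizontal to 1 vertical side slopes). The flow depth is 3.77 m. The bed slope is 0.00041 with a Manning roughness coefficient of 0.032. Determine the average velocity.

With bottom width b = 4.62 m and side slope z = 0.96: A = (b + zy)y = (4.62 + 0.96×3.77)×3.77 = 31.06 m²; P = b + 2y√(1+z²) = 4.62 + 2×3.77×1.386 = 15.07 m.
Hydraulic radius R = A/P = 31.06/15.07 = 2.061 m.
From Manning's equation, V = (1/n) R^(2/3) S^(1/2) = (1/0.032) × 2.061^(2/3) × 0.00041^(1/2) = 1.02 m/s.

V = 1.02 m/s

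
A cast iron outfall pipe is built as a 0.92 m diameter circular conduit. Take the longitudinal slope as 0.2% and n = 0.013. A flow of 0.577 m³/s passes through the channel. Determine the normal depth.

Manning's equation rearranged: A R^(2/3) = nQ / (1·√S) = 0.013 × 0.577 / (√0.002) = 0.1677.
Try y = 0.444 m: A R^(2/3) = 0.1174 — short.
Try y = 0.552 m: A R^(2/3) = 0.1677 — matches.

y_n = 0.552 m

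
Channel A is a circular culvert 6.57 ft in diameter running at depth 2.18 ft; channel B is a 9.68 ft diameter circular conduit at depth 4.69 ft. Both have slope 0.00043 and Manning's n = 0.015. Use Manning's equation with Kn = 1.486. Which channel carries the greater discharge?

Channel A: For a circular section of diameter D = 6.57 ft at depth y = 2.18 ft, the central angle is θ = 2 arccos(1 − 2y/D) = 2.455 rad. Then A = (D²/8)(θ − sin θ) = 9.83 ft² and P = Dθ/2 = 8.066 ft. Hydraulic radius R = A/P = 9.83/8.066 = 1.219 ft. Q_A = (1.486/0.015)·9.83·1.219^(2/3)·√0.00043 = 23.04 ft³/s.
Channel B: For a circular section of diameter D = 9.68 ft at depth y = 4.69 ft, the central angle is θ = 2 arccos(1 − 2y/D) = 3.08 rad. Then A = (D²/8)(θ − sin θ) = 35.35 ft² and P = Dθ/2 = 14.91 ft. Hydraulic radius R = A/P = 35.35/14.91 = 2.371 ft. Q_B = (1.486/0.015)·35.35·2.371^(2/3)·√0.00043 = 129.1 ft³/s.
Q_A = 23.04 ft³/s vs Q_B = 129.1 ft³/s, so channel B carries more.

channel B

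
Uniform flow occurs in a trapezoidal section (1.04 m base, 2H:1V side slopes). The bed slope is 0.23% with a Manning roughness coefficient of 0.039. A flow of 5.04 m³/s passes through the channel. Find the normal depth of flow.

Manning's equation rearranged: A R^(2/3) = nQ / (1·√S) = 0.039 × 5.04 / (√0.0023) = 4.099.
Try y = 1.15 m: A R^(2/3) = 2.796 — too small.
Try y = 1.55 m: A R^(2/3) = 5.553 — too large.
Try y = 1.36 m: A R^(2/3) = 4.1 — matches.

y_n = 1.36 m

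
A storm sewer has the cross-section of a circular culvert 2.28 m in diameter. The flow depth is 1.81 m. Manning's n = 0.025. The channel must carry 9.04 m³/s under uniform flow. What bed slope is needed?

For a circular section of diameter D = 2.28 m at depth y = 1.81 m, the central angle is θ = 2 arccos(1 − 2y/D) = 4.398 rad. Then A = (D²/8)(θ − sin θ) = 3.476 m² and P = Dθ/2 = 5.014 m.
Hydraulic radius R = A/P = 3.476/5.014 = 0.6933 m.
From Manning's equation, S = [nQ / (1 A R^(2/3))]² = [0.025 × 9.04 / (1 × 3.476 × 0.6933^(2/3))]² = 0.00689.

S = 0.00689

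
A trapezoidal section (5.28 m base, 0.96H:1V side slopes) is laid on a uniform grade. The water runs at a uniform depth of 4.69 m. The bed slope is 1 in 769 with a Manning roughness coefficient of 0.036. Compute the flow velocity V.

With bottom width b = 5.28 m and side slope z = 0.96: A = (b + zy)y = (5.28 + 0.96×4.69)×4.69 = 45.88 m²; P = b + 2y√(1+z²) = 5.28 + 2×4.69×1.386 = 18.28 m.
Hydraulic radius R = A/P = 45.88/18.28 = 2.509 m.
From Manning's equation, V = (1/n) R^(2/3) S^(1/2) = (1/0.036) × 2.509^(2/3) × 0.0013^(1/2) = 1.85 m/s.

V = 1.85 m/s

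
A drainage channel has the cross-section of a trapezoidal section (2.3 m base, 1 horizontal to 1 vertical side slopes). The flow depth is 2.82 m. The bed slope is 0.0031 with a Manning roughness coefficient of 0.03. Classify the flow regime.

With bottom width b = 2.3 m and side slope z = 1: A = (b + zy)y = (2.3 + 1×2.82)×2.82 = 14.44 m²; P = b + 2y√(1+z²) = 2.3 + 2×2.82×1.414 = 10.28 m.
Hydraulic radius R = A/P = 14.44/10.28 = 1.405 m.
V = (1/n) R^(2/3) √S = (1/0.03) × 1.405^(2/3) × √0.0031 = 2.328 m/s. Hydraulic depth D_h = A/T = 14.44/7.94 = 1.818 m.
Froude number Fr = V/√(g·D_h) = 2.328/√(9.81×1.818) = 0.551, which is less than 1, so the flow is subcritical.

subcritical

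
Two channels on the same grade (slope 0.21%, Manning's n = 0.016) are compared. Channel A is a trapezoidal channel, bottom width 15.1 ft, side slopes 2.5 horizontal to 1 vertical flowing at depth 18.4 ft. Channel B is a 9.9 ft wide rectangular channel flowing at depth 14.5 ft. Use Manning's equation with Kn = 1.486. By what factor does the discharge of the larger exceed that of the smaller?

Channel A: With bottom width b = 15.1 ft and side slope z = 2.5: A = (b + zy)y = (15.1 + 2.5×18.4)×18.4 = 1124 ft²; P = b + 2y√(1+z²) = 15.1 + 2×18.4×2.693 = 114.2 ft. Hydraulic radius R = A/P = 1124/114.2 = 9.846 ft. Q_A = (1.486/0.016)·1124·9.846^(2/3)·√0.0021 = 21980 ft³/s.
Channel B: Flow area A = b·y = 9.9 × 14.5 = 143.6 ft². Wetted perimeter P = b + 2y = 9.9 + 2×14.5 = 38.9 ft. Hydraulic radius R = A/P = 143.6/38.9 = 3.69 ft. Q_B = (1.486/0.016)·143.6·3.69^(2/3)·√0.0021 = 1459 ft³/s.
The larger discharge is 21980 ft³/s and the smaller is 1459 ft³/s; the ratio is 15.1.

15.1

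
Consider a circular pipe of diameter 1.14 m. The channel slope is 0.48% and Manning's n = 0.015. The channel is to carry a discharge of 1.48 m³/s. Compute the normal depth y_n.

y_n = 0.72 m

Manning's equation rearranged: A R^(2/3) = nQ / (1·√S) = 0.015 × 1.48 / (√0.0048) = 0.3204.
Trying y = 0.554 m: A R^(2/3) = 0.2105 — too small.
Trying y = 0.895 m: A R^(2/3) = 0.4239 — too large.
Trying y = 0.72 m: A R^(2/3) = 0.3207 — close enough.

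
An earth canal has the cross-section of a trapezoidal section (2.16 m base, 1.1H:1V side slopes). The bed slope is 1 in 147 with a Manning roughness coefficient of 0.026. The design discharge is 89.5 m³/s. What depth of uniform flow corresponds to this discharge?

Manning's equation rearranged: A R^(2/3) = nQ / (1·√S) = 0.026 × 89.5 / (√0.006803) = 28.21.
Trying y = 3.06 m: A R^(2/3) = 22.18 — low.
Trying y = 3.96 m: A R^(2/3) = 38.91 — high.
Trying y = 3.42 m: A R^(2/3) = 28.2 — close enough.

y_n = 3.42 m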